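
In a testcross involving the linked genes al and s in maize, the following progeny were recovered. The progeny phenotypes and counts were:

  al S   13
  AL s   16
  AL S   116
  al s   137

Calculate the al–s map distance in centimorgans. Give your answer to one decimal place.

The two most frequent classes, AL S (116) and al s (137), are the parental types, so the F1 was AL S / al s.
The recombinant classes are AL s and al S: 16 + 13 = 29.
Recombination frequency = 29/282 = 0.1028 ≈ 10.3%, i.e. 10.3 centimorgans.

10.3 centimorgans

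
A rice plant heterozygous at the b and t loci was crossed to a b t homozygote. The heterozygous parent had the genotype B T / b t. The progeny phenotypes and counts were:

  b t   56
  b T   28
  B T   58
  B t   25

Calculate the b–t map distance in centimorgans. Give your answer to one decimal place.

31.7 centimorgans

The recombinant classes are B t and b T: 25 + 28 = 53.
Recombination frequency = 53/167 = 0.3174 ≈ 31.7%, i.e. 31.7 centimorgans.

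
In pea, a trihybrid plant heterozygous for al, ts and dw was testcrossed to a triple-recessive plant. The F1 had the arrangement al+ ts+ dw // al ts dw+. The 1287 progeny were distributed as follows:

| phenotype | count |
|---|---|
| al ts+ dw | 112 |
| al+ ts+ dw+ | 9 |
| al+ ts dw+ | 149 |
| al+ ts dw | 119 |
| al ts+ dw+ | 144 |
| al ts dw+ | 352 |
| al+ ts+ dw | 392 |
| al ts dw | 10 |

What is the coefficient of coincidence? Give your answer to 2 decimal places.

0.31

The two rarest classes, al+ ts+ dw+ and al ts dw, are the double crossovers. Comparing them with the parentals, only the dw allele has switched, so dw is the middle locus and the order is al – dw – ts.
al–dw: (261 + 19)/1287 = 0.2176; dw–ts: (263 + 19)/1287 = 0.2191.
Expected DCO frequency = 0.2176 × 0.2191 ≈ 0.04768; observed = 19/1287 ≈ 0.01476.
Coefficient of coincidence = 0.01476/0.04768 ≈ 0.31.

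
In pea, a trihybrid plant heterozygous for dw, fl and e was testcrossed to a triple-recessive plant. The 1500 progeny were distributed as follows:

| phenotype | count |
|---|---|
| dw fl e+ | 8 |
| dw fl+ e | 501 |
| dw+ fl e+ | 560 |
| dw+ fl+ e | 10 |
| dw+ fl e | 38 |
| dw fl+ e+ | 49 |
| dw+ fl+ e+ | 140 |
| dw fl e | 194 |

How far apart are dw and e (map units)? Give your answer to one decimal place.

7.0 map units

The two most frequent reciprocal classes, dw+ fl e+ and dw fl+ e, are the parental types, so the F1 was dw+ fl e+ / dw fl+ e.
The two rarest classes, dw fl e+ and dw+ fl+ e, are the double crossovers. Comparing them with the parentals, only the dw allele has switched, so dw is the middle locus and the order is fl – dw – e.
Crossovers in the dw–e interval produce the single-crossover classes dw+ fl e and dw fl+ e+ (38 + 49 = 87) plus the double crossovers (18).
RF(dw–e) = (87 + 18) / 1500 = 105/1500 = 0.0700 → 7.0 map units.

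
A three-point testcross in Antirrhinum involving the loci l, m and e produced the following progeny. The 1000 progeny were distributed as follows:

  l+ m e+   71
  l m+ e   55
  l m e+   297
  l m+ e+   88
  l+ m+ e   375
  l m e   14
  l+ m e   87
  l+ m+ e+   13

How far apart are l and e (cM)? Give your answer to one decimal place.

15.3 cM

The two most frequent reciprocal classes, l m e+ and l+ m+ e, are the parental types, so the F1 was l m e+ / l+ m+ e.
The two rarest classes, l m e and l+ m+ e+, are the double crossovers. Comparing them with the parentals, only the e allele has switched, so e is the middle locus and the order is m – e – l.
Crossovers in the e–l interval produce the single-crossover classes l+ m e+ and l m+ e (71 + 55 = 126) plus the double crossovers (27).
RF(e–l) = (126 + 27) / 1000 = 153/1000 = 0.1530 → 15.3 cM.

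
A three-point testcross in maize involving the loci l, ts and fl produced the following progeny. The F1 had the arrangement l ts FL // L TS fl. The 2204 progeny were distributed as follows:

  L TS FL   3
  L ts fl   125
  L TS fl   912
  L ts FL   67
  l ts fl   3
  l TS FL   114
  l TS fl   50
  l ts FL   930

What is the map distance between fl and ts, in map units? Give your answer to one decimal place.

11.1 map units

The two rarest classes, l ts fl and L TS FL, are the double crossovers. Comparing them with the parentals, only the fl allele has switched, so fl is the middle locus and the order is ts – fl – l.
Crossovers in the ts–fl interval produce the single-crossover classes l TS FL and L ts fl (114 + 125 = 239) plus the double crossovers (6).
RF(ts–fl) = (239 + 6) / 2204 = 245/2204 = 0.1112 → 11.1 map units.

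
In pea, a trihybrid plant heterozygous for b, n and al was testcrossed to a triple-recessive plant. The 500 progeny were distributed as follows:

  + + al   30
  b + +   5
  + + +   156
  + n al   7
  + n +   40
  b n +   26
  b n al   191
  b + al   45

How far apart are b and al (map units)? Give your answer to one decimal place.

13.6 map units

The two most frequent reciprocal classes, + + + and b n al, are the parental types, so the F1 was + + + / b n al.
The two rarest classes, b + + and + n al, are the double crossovers. Comparing them with the parentals, only the b allele has switched, so b is the middle locus and the order is n – b – al.
Crossovers in the b–al interval produce the single-crossover classes + + al and b n + (30 + 26 = 56) plus the double crossovers (12).
RF(b–al) = (56 + 12) / 500 = 68/500 = 0.1360 → 13.6 map units.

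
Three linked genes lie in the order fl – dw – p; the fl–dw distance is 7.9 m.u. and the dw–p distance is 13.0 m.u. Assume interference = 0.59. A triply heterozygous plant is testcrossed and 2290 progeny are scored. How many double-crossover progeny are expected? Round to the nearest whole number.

10

Map distances give recombination frequencies of 0.079 and 0.130 for the two intervals.
With interference 0.59 (so coincidence = 0.41), expected double-crossover frequency = 0.079 × 0.130 × 0.41 = 0.00421.
Expected number = 0.00421 × 2290 = 9.64 ≈ 10.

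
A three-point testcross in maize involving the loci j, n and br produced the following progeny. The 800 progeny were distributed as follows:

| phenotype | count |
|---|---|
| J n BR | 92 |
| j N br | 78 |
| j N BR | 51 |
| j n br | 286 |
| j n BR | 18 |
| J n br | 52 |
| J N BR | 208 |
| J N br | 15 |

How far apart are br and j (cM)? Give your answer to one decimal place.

17.0 cM

The two most frequent reciprocal classes, j n br and J N BR, are the parental types, so the F1 was j n br / J N BR.
The two rarest classes, j n BR and J N br, are the double crossovers. Comparing them with the parentals, only the br allele has switched, so br is the middle locus and the order is n – br – j.
Crossovers in the br–j interval produce the single-crossover classes J n br and j N BR (52 + 51 = 103) plus the double crossovers (33).
RF(br–j) = (103 + 33) / 800 = 136/800 = 0.1700 → 17.0 cM.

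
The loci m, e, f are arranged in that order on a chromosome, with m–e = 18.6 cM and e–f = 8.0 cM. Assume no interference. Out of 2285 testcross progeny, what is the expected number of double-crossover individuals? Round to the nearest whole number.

Map distances give recombination frequencies of 0.186 and 0.080 for the two intervals.
With no interference, expected double-crossover frequency = 0.186 × 0.080 = 0.01488.
Expected number = 0.01488 × 2285 = 34.00 ≈ 34.

34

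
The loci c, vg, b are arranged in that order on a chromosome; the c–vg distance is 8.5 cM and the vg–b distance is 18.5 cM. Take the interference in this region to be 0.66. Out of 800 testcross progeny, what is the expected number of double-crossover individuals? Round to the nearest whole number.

4

Map distances give recombination frequencies of 0.085 and 0.185 for the two intervals.
With interference 0.66 (so coincidence = 0.34), expected double-crossover frequency = 0.085 × 0.185 × 0.34 = 0.00535.
Expected number = 0.00535 × 800 = 4.28 ≈ 4.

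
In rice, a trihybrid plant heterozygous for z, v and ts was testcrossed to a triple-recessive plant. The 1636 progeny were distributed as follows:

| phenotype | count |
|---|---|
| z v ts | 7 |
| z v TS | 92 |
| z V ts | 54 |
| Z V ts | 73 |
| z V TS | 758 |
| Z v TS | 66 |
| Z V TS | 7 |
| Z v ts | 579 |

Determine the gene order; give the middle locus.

z

The two most frequent reciprocal classes, z V TS and Z v ts, are the parental types, so the F1 was z V TS / Z v ts.
The two rarest classes, Z V TS and z v ts, are the double crossovers. Comparing them with the parentals, only the z allele has switched, so z is the middle locus and the order is ts – z – v.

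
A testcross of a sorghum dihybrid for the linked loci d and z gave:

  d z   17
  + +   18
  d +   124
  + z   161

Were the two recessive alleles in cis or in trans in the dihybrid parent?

trans

The two most frequent classes are + z (161) and d + (124); these are the parental (non-recombinant) types.
So the F1 carried + z on one chromosome and d + on the other — the recessive alleles are on opposite chromosomes (trans / repulsion).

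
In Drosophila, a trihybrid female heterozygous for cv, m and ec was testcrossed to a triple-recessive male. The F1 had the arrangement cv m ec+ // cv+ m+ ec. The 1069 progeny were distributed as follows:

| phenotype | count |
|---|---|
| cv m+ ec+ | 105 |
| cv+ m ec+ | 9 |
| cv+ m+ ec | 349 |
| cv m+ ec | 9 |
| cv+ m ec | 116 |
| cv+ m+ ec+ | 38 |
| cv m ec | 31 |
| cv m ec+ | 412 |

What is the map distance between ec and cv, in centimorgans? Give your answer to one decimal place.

8.1 centimorgans

The two rarest classes, cv+ m ec+ and cv m+ ec, are the double crossovers. Comparing them with the parentals, only the cv allele has switched, so cv is the middle locus and the order is ec – cv – m.
Crossovers in the ec–cv interval produce the single-crossover classes cv m ec and cv+ m+ ec+ (31 + 38 = 69) plus the double crossovers (18).
RF(ec–cv) = (69 + 18) / 1069 = 87/1069 = 0.0814 → 8.1 centimorgans.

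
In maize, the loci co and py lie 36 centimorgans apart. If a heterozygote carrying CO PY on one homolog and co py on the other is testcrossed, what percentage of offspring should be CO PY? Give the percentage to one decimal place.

32.0%

A map distance of 36 centimorgans corresponds to a recombination frequency of 0.360.
The F1 is CO PY / co py, so CO PY is a parental gamete class with expected frequency (1 − r)/2 = 0.640/2 = 0.3200.
That is 0.3200 = 32.0% of the progeny.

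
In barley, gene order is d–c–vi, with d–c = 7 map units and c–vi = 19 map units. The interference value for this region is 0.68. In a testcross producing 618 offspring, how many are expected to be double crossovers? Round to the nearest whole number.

Map distances give recombination frequencies of 0.070 and 0.190 for the two intervals.
With interference 0.68 (so coincidence = 0.32), expected double-crossover frequency = 0.070 × 0.190 × 0.32 = 0.00426.
Expected number = 0.00426 × 618 = 2.63 ≈ 3.

3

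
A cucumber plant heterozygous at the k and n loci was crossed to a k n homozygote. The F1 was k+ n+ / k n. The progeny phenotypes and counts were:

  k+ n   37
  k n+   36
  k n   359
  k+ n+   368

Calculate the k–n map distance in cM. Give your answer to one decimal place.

9.1 cM

The recombinant classes are k+ n and k n+: 37 + 36 = 73.
Recombination frequency = 73/800 = 0.0912 ≈ 9.1%, i.e. 9.1 cM.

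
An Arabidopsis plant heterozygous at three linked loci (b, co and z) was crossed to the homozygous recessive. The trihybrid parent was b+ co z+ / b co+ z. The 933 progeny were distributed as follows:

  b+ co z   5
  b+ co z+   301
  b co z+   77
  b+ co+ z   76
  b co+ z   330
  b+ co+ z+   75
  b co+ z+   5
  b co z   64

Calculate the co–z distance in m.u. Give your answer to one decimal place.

16.0 m.u.

The two rarest classes, b+ co z and b co+ z+, are the double crossovers. Comparing them with the parentals, only the z allele has switched, so z is the middle locus and the order is b – z – co.
Crossovers in the z–co interval produce the single-crossover classes b+ co+ z+ and b co z (75 + 64 = 139) plus the double crossovers (10).
RF(z–co) = (139 + 10) / 933 = 149/933 = 0.1597 → 16.0 m.u.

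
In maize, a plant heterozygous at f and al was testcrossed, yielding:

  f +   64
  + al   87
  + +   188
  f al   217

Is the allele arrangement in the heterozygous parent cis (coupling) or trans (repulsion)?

The two most frequent classes are + + (188) and f al (217); these are the parental (non-recombinant) types.
So the F1 carried + + on one chromosome and f al on the other — the recessive alleles are on the same chromosome (cis / coupling).

cis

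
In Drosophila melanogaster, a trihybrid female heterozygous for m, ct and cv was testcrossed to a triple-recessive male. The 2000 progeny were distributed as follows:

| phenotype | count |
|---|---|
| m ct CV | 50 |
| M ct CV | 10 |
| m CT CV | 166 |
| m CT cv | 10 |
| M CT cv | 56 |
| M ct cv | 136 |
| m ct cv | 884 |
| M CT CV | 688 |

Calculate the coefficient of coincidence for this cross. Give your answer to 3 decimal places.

0.986

The two most frequent reciprocal classes, m ct cv and M CT CV, are the parental types, so the F1 was m ct cv / M CT CV.
The two rarest classes, m CT cv and M ct CV, are the double crossovers. Comparing them with the parentals, only the ct allele has switched, so ct is the middle locus and the order is m – ct – cv.
m–ct: (302 + 20)/2000 = 0.1610; ct–cv: (106 + 20)/2000 = 0.0630.
Expected DCO frequency = 0.1610 × 0.0630 ≈ 0.01014; observed = 20/2000 ≈ 0.01000.
Coefficient of coincidence = 0.01000/0.01014 ≈ 0.986.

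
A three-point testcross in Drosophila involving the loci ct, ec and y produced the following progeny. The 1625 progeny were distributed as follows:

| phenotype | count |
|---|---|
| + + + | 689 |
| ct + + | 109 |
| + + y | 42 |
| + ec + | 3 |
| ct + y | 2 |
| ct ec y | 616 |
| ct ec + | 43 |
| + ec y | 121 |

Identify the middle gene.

The two most frequent reciprocal classes, ct ec y and + + +, are the parental types, so the F1 was ct ec y / + + +.
The two rarest classes, ct + y and + ec +, are the double crossovers. Comparing them with the parentals, only the ec allele has switched, so ec is the middle locus and the order is ct – ec – y.

ec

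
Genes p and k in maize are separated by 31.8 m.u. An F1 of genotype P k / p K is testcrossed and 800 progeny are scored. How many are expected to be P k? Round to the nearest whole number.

273

A map distance of 31.8 m.u. corresponds to a recombination frequency of 0.318.
The F1 is P k / p K, so P k is a parental gamete class with expected frequency (1 − r)/2 = 0.682/2 = 0.3410.
Expected number = 0.3410 × 800 = 272.80 ≈ 273.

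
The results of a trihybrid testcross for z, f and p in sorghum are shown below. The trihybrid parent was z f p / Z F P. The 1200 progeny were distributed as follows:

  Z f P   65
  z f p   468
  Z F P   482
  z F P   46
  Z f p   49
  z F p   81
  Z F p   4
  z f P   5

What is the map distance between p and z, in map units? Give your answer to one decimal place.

The two rarest classes, z f P and Z F p, are the double crossovers. Comparing them with the parentals, only the p allele has switched, so p is the middle locus and the order is f – p – z.
Crossovers in the p–z interval produce the single-crossover classes Z f p and z F P (49 + 46 = 95) plus the double crossovers (9).
RF(p–z) = (95 + 9) / 1200 = 104/1200 = 0.0867 → 8.7 map units.

8.7 map units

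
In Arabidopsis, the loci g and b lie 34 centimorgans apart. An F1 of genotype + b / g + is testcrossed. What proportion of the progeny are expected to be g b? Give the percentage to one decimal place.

17.0%

A map distance of 34 centimorgans corresponds to a recombination frequency of 0.340.
The F1 is + b / g +, so g b is a recombinant gamete class with expected frequency r/2 = 0.340/2 = 0.1700.
That is 0.1700 = 17.0% of the progeny.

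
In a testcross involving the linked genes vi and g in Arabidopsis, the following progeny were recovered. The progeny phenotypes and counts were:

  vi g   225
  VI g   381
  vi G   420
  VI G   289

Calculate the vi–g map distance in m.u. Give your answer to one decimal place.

The two most frequent classes, VI g (381) and vi G (420), are the parental types, so the F1 was VI g / vi G.
The recombinant classes are VI G and vi g: 289 + 225 = 514.
Recombination frequency = 514/1315 = 0.3909 ≈ 39.1%, i.e. 39.1 m.u.

39.1 m.u.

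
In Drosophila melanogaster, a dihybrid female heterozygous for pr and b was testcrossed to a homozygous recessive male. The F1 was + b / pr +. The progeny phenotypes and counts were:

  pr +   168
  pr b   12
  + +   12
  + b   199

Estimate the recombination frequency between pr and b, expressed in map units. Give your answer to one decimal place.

6.1 map units

The recombinant classes are + + and pr b: 12 + 12 = 24.
Recombination frequency = 24/391 = 0.0614 ≈ 6.1%, i.e. 6.1 map units.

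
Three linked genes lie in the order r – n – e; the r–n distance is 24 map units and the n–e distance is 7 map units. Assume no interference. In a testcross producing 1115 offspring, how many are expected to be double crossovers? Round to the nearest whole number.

Map distances give recombination frequencies of 0.240 and 0.070 for the two intervals.
With no interference, expected double-crossover frequency = 0.240 × 0.070 = 0.01680.
Expected number = 0.01680 × 1115 = 18.73 ≈ 19.

19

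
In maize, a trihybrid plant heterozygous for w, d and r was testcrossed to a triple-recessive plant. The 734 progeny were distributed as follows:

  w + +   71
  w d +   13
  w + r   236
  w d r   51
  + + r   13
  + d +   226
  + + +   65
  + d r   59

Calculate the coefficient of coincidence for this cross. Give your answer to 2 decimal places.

The two most frequent reciprocal classes, w + r and + d +, are the parental types, so the F1 was w + r / + d +.
The two rarest classes, + + r and w d +, are the double crossovers. Comparing them with the parentals, only the w allele has switched, so w is the middle locus and the order is d – w – r.
d–w: (116 + 26)/734 = 0.1935; w–r: (130 + 26)/734 = 0.2125.
Expected DCO frequency = 0.1935 × 0.2125 ≈ 0.04112; observed = 26/734 ≈ 0.03542.
Coefficient of coincidence = 0.03542/0.04112 ≈ 0.86.

0.86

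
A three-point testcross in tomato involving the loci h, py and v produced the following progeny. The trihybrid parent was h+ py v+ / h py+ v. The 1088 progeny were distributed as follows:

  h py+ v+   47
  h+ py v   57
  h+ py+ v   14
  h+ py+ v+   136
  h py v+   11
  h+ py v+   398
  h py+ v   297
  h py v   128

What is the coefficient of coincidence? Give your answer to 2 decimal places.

The two rarest classes, h py v+ and h+ py+ v, are the double crossovers. Comparing them with the parentals, only the h allele has switched, so h is the middle locus and the order is py – h – v.
py–h: (264 + 25)/1088 = 0.2656; h–v: (104 + 25)/1088 = 0.1186.
Expected DCO frequency = 0.2656 × 0.1186 ≈ 0.03150; observed = 25/1088 ≈ 0.02298.
Coefficient of coincidence = 0.02298/0.03150 ≈ 0.73.

0.73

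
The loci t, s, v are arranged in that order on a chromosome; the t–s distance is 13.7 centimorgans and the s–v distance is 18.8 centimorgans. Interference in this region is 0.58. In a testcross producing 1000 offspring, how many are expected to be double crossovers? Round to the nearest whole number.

Map distances give recombination frequencies of 0.137 and 0.188 for the two intervals.
With interference 0.58 (so coincidence = 0.42), expected double-crossover frequency = 0.137 × 0.188 × 0.42 = 0.01082.
Expected number = 0.01082 × 1000 = 10.82 ≈ 11.

11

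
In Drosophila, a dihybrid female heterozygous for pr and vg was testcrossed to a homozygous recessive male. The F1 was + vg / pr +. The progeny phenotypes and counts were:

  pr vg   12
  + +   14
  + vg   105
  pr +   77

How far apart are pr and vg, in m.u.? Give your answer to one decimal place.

The recombinant classes are + + and pr vg: 14 + 12 = 26.
Recombination frequency = 26/208 = 0.1250 ≈ 12.5%, i.e. 12.5 m.u.

12.5 m.u.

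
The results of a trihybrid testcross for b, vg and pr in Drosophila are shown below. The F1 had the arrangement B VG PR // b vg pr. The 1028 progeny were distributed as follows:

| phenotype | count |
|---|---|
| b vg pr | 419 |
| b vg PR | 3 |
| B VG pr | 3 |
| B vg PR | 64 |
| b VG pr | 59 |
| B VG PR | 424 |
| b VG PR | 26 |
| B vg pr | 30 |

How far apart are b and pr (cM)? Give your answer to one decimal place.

The two rarest classes, B VG pr and b vg PR, are the double crossovers. Comparing them with the parentals, only the pr allele has switched, so pr is the middle locus and the order is vg – pr – b.
Crossovers in the pr–b interval produce the single-crossover classes b VG PR and B vg pr (26 + 30 = 56) plus the double crossovers (6).
RF(pr–b) = (56 + 6) / 1028 = 62/1028 = 0.0603 → 6.0 cM.

6.0 cM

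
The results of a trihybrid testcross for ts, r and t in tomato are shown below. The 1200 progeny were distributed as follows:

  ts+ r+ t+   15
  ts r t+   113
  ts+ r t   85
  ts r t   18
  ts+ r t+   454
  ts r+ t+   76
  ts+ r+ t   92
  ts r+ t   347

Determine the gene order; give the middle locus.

The two most frequent reciprocal classes, ts+ r t+ and ts r+ t, are the parental types, so the F1 was ts+ r t+ / ts r+ t.
The two rarest classes, ts+ r+ t+ and ts r t, are the double crossovers. Comparing them with the parentals, only the r allele has switched, so r is the middle locus and the order is t – r – ts.

r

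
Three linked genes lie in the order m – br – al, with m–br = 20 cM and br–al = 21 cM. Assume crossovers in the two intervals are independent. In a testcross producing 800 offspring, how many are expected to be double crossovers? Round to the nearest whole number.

Map distances give recombination frequencies of 0.200 and 0.210 for the two intervals.
With no interference, expected double-crossover frequency = 0.200 × 0.210 = 0.04200.
Expected number = 0.04200 × 800 = 33.60 ≈ 34.

34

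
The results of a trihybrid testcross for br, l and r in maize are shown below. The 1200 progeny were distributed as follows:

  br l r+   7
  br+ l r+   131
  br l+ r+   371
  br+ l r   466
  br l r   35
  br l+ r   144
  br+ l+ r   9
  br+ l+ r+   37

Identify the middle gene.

l

The two most frequent reciprocal classes, br l+ r+ and br+ l r, are the parental types, so the F1 was br l+ r+ / br+ l r.
The two rarest classes, br l r+ and br+ l+ r, are the double crossovers. Comparing them with the parentals, only the l allele has switched, so l is the middle locus and the order is br – l – r.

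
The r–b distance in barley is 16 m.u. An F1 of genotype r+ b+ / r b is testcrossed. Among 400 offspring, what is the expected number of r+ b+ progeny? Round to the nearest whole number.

168

A map distance of 16 m.u. corresponds to a recombination frequency of 0.160.
The F1 is r+ b+ / r b, so r+ b+ is a parental gamete class with expected frequency (1 − r)/2 = 0.840/2 = 0.4200.
Expected number = 0.4200 × 400 = 168.00 ≈ 168.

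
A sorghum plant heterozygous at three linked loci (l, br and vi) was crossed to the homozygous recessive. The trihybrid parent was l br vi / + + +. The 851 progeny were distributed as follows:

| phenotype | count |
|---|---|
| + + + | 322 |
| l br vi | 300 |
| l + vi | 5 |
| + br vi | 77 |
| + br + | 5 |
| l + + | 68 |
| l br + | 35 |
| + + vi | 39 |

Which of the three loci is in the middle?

The two rarest classes, l + vi and + br +, are the double crossovers. Comparing them with the parentals, only the br allele has switched, so br is the middle locus and the order is l – br – vi.

br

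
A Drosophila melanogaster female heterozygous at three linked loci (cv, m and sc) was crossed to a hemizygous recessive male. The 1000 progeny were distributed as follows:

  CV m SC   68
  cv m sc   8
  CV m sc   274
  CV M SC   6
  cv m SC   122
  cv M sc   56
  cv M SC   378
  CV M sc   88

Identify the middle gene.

cv

The two most frequent reciprocal classes, cv M SC and CV m sc, are the parental types, so the F1 was cv M SC / CV m sc.
The two rarest classes, CV M SC and cv m sc, are the double crossovers. Comparing them with the parentals, only the cv allele has switched, so cv is the middle locus and the order is m – cv – sc.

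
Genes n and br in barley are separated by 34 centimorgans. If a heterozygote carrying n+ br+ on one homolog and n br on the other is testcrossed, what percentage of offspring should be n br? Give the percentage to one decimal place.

33.0%

A map distance of 34 centimorgans corresponds to a recombination frequency of 0.340.
The F1 is n+ br+ / n br, so n br is a parental gamete class with expected frequency (1 − r)/2 = 0.660/2 = 0.3300.
That is 0.3300 = 33.0% of the progeny.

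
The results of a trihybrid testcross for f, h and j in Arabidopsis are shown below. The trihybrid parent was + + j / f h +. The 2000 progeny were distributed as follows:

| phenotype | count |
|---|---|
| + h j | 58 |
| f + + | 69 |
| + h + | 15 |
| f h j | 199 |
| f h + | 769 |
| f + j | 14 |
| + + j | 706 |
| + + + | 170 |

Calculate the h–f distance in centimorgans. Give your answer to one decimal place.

7.8 centimorgans

The two rarest classes, f + j and + h +, are the double crossovers. Comparing them with the parentals, only the f allele has switched, so f is the middle locus and the order is h – f – j.
Crossovers in the h–f interval produce the single-crossover classes + h j and f + + (58 + 69 = 127) plus the double crossovers (29).
RF(h–f) = (127 + 29) / 2000 = 156/2000 = 0.0780 → 7.8 centimorgans.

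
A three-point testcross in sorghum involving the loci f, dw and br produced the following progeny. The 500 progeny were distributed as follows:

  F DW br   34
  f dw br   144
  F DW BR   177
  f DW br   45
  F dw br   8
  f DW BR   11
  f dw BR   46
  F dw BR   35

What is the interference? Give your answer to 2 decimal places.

0.03

The two most frequent reciprocal classes, f dw br and F DW BR, are the parental types, so the F1 was f dw br / F DW BR.
The two rarest classes, F dw br and f DW BR, are the double crossovers. Comparing them with the parentals, only the f allele has switched, so f is the middle locus and the order is dw – f – br.
dw–f: (80 + 19)/500 = 0.1980; f–br: (80 + 19)/500 = 0.1980.
Expected DCO frequency = 0.1980 × 0.1980 ≈ 0.03920; observed = 19/500 ≈ 0.03800.
Coefficient of coincidence = 0.03800/0.03920 ≈ 0.97; interference = 1 − 0.97 = 0.03.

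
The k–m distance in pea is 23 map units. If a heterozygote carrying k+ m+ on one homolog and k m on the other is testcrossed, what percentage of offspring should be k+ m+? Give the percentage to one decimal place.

38.5%

A map distance of 23 map units corresponds to a recombination frequency of 0.230.
The F1 is k+ m+ / k m, so k+ m+ is a parental gamete class with expected frequency (1 − r)/2 = 0.770/2 = 0.3850.
That is 0.3850 = 38.5% of the progeny.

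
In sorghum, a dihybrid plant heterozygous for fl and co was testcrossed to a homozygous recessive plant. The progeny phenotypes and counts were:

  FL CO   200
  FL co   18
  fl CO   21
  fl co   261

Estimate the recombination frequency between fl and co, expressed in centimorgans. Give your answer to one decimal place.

7.8 centimorgans

The two most frequent classes, FL CO (200) and fl co (261), are the parental types, so the F1 was FL CO / fl co.
The recombinant classes are FL co and fl CO: 18 + 21 = 39.
Recombination frequency = 39/500 = 0.0780 ≈ 7.8%, i.e. 7.8 centimorgans.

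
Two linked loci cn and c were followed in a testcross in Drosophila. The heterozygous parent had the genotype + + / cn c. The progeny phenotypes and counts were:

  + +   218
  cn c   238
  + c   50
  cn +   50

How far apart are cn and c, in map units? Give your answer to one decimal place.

The recombinant classes are + c and cn +: 50 + 50 = 100.
Recombination frequency = 100/556 = 0.1799 ≈ 18.0%, i.e. 18.0 map units.

18.0 map units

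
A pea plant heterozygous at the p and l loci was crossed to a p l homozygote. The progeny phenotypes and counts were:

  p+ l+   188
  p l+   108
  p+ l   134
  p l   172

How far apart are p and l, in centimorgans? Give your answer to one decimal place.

40.2 centimorgans

The two most frequent classes, p+ l+ (188) and p l (172), are the parental types, so the F1 was p+ l+ / p l.
The recombinant classes are p+ l and p l+: 134 + 108 = 242.
Recombination frequency = 242/602 = 0.4020 ≈ 40.2%, i.e. 40.2 centimorgans.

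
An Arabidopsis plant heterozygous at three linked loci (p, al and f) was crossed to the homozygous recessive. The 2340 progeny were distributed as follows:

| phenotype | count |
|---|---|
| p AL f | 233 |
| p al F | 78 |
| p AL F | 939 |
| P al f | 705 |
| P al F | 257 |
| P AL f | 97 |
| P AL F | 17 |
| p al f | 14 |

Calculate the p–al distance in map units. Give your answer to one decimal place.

The two most frequent reciprocal classes, P al f and p AL F, are the parental types, so the F1 was P al f / p AL F.
The two rarest classes, p al f and P AL F, are the double crossovers. Comparing them with the parentals, only the p allele has switched, so p is the middle locus and the order is f – p – al.
Crossovers in the p–al interval produce the single-crossover classes P AL f and p al F (97 + 78 = 175) plus the double crossovers (31).
RF(p–al) = (175 + 31) / 2340 = 206/2340 = 0.0880 → 8.8 map units.

8.8 map units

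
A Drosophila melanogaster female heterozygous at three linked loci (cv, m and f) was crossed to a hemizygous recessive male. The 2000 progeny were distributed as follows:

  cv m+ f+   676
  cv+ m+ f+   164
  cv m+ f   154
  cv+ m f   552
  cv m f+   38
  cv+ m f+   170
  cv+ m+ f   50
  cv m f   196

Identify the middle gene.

The two most frequent reciprocal classes, cv+ m f and cv m+ f+, are the parental types, so the F1 was cv+ m f / cv m+ f+.
The two rarest classes, cv+ m+ f and cv m f+, are the double crossovers. Comparing them with the parentals, only the m allele has switched, so m is the middle locus and the order is f – m – cv.

m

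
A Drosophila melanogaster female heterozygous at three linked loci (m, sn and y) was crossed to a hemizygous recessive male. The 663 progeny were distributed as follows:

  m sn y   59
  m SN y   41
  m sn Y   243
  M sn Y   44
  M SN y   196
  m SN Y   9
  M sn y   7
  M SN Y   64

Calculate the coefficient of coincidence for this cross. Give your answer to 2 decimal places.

The two most frequent reciprocal classes, M SN y and m sn Y, are the parental types, so the F1 was M SN y / m sn Y.
The two rarest classes, M sn y and m SN Y, are the double crossovers. Comparing them with the parentals, only the sn allele has switched, so sn is the middle locus and the order is m – sn – y.
m–sn: (85 + 16)/663 = 0.1523; sn–y: (123 + 16)/663 = 0.2097.
Expected DCO frequency = 0.1523 × 0.2097 ≈ 0.03194; observed = 16/663 ≈ 0.02413.
Coefficient of coincidence = 0.02413/0.03194 ≈ 0.76.

0.76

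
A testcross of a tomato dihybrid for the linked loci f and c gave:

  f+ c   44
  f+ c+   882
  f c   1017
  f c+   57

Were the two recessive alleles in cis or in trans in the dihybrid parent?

The two most frequent classes are f+ c+ (882) and f c (1017); these are the parental (non-recombinant) types.
So the F1 carried f+ c+ on one chromosome and f c on the other — the recessive alleles are on the same chromosome (cis / coupling).

cis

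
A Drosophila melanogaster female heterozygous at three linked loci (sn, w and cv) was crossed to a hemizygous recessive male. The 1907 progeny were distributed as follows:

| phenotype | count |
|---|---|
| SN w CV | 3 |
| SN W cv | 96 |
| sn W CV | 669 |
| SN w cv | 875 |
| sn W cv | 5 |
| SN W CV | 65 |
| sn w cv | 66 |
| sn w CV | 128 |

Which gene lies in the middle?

The two most frequent reciprocal classes, sn W CV and SN w cv, are the parental types, so the F1 was sn W CV / SN w cv.
The two rarest classes, sn W cv and SN w CV, are the double crossovers. Comparing them with the parentals, only the cv allele has switched, so cv is the middle locus and the order is w – cv – sn.

cv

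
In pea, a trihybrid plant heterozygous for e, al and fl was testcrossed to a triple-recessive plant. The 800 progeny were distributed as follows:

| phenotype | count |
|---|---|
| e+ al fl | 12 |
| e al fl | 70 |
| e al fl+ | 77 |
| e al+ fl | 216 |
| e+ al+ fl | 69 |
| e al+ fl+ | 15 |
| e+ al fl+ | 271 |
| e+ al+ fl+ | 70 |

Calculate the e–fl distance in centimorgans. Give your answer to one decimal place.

21.6 centimorgans

The two most frequent reciprocal classes, e al+ fl and e+ al fl+, are the parental types, so the F1 was e al+ fl / e+ al fl+.
The two rarest classes, e al+ fl+ and e+ al fl, are the double crossovers. Comparing them with the parentals, only the fl allele has switched, so fl is the middle locus and the order is e – fl – al.
Crossovers in the e–fl interval produce the single-crossover classes e+ al+ fl and e al fl+ (69 + 77 = 146) plus the double crossovers (27).
RF(e–fl) = (146 + 27) / 800 = 173/800 = 0.2162 → 21.6 centimorgans.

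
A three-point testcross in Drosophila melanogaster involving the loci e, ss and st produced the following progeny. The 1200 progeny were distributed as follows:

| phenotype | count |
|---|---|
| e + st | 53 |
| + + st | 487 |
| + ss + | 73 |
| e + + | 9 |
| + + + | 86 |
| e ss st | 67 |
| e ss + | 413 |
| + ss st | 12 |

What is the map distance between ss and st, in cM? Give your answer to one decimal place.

The two most frequent reciprocal classes, e ss + and + + st, are the parental types, so the F1 was e ss + / + + st.
The two rarest classes, e + + and + ss st, are the double crossovers. Comparing them with the parentals, only the ss allele has switched, so ss is the middle locus and the order is st – ss – e.
Crossovers in the st–ss interval produce the single-crossover classes e ss st and + + + (67 + 86 = 153) plus the double crossovers (21).
RF(st–ss) = (153 + 21) / 1200 = 174/1200 = 0.1450 → 14.5 cM.

14.5 cM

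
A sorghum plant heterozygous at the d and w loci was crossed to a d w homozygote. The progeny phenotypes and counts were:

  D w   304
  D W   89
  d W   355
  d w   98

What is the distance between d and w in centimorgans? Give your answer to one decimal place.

The two most frequent classes, D w (304) and d W (355), are the parental types, so the F1 was D w / d W.
The recombinant classes are D W and d w: 89 + 98 = 187.
Recombination frequency = 187/846 = 0.2210 ≈ 22.1%, i.e. 22.1 centimorgans.

22.1 centimorgans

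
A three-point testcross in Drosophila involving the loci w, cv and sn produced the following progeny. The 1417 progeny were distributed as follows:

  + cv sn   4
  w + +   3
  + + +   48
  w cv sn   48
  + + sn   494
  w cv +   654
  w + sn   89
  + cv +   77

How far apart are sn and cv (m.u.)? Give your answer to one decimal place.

7.3 m.u.

The two most frequent reciprocal classes, + + sn and w cv +, are the parental types, so the F1 was + + sn / w cv +.
The two rarest classes, + cv sn and w + +, are the double crossovers. Comparing them with the parentals, only the cv allele has switched, so cv is the middle locus and the order is sn – cv – w.
Crossovers in the sn–cv interval produce the single-crossover classes + + + and w cv sn (48 + 48 = 96) plus the double crossovers (7).
RF(sn–cv) = (96 + 7) / 1417 = 103/1417 = 0.0727 → 7.3 m.u.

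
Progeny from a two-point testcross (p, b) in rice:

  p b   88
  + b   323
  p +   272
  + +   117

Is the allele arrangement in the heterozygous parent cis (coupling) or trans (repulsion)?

trans

The two most frequent classes are + b (323) and p + (272); these are the parental (non-recombinant) types.
So the F1 carried + b on one chromosome and p + on the other — the recessive alleles are on opposite chromosomes (trans / repulsion).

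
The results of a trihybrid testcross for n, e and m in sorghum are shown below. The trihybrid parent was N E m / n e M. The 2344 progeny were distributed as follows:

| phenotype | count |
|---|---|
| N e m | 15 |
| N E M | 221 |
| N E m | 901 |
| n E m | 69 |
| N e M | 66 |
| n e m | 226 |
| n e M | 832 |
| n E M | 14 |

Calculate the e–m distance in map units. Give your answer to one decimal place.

20.3 map units

The two rarest classes, N e m and n E M, are the double crossovers. Comparing them with the parentals, only the e allele has switched, so e is the middle locus and the order is n – e – m.
Crossovers in the e–m interval produce the single-crossover classes N E M and n e m (221 + 226 = 447) plus the double crossovers (29).
RF(e–m) = (447 + 29) / 2344 = 476/2344 = 0.2031 → 20.3 map units.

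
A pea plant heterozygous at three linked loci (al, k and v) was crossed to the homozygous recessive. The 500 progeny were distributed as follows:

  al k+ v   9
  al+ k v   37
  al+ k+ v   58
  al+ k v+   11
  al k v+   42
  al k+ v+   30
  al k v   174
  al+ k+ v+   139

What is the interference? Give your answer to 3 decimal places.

0.042

The two most frequent reciprocal classes, al k v and al+ k+ v+, are the parental types, so the F1 was al k v / al+ k+ v+.
The two rarest classes, al k+ v and al+ k v+, are the double crossovers. Comparing them with the parentals, only the k allele has switched, so k is the middle locus and the order is v – k – al.
v–k: (100 + 20)/500 = 0.2400; k–al: (67 + 20)/500 = 0.1740.
Expected DCO frequency = 0.2400 × 0.1740 ≈ 0.04176; observed = 20/500 ≈ 0.04000.
Coefficient of coincidence = 0.04000/0.04176 ≈ 0.958; interference = 1 − 0.958 = 0.042.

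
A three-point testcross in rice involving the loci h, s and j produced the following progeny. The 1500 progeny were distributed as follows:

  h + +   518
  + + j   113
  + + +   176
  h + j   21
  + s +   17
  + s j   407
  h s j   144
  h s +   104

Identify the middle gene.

j

The two most frequent reciprocal classes, + s j and h + +, are the parental types, so the F1 was + s j / h + +.
The two rarest classes, + s + and h + j, are the double crossovers. Comparing them with the parentals, only the j allele has switched, so j is the middle locus and the order is h – j – s.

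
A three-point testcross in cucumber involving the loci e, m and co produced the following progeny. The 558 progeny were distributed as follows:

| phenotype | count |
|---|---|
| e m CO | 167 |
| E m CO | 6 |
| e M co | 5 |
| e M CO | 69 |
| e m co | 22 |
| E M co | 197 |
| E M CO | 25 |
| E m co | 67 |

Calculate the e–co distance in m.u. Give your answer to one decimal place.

10.4 m.u.

The two most frequent reciprocal classes, E M co and e m CO, are the parental types, so the F1 was E M co / e m CO.
The two rarest classes, e M co and E m CO, are the double crossovers. Comparing them with the parentals, only the e allele has switched, so e is the middle locus and the order is m – e – co.
Crossovers in the e–co interval produce the single-crossover classes E M CO and e m co (25 + 22 = 47) plus the double crossovers (11).
RF(e–co) = (47 + 11) / 558 = 58/558 = 0.1039 → 10.4 m.u.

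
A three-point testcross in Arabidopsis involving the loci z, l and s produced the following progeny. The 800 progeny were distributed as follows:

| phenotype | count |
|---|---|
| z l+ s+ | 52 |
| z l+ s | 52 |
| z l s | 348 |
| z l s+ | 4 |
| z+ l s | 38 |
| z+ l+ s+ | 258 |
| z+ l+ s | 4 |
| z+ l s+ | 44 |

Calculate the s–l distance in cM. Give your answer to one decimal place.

The two most frequent reciprocal classes, z+ l+ s+ and z l s, are the parental types, so the F1 was z+ l+ s+ / z l s.
The two rarest classes, z+ l+ s and z l s+, are the double crossovers. Comparing them with the parentals, only the s allele has switched, so s is the middle locus and the order is z – s – l.
Crossovers in the s–l interval produce the single-crossover classes z+ l s+ and z l+ s (44 + 52 = 96) plus the double crossovers (8).
RF(s–l) = (96 + 8) / 800 = 104/800 = 0.1300 → 13.0 cM.

13.0 cM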